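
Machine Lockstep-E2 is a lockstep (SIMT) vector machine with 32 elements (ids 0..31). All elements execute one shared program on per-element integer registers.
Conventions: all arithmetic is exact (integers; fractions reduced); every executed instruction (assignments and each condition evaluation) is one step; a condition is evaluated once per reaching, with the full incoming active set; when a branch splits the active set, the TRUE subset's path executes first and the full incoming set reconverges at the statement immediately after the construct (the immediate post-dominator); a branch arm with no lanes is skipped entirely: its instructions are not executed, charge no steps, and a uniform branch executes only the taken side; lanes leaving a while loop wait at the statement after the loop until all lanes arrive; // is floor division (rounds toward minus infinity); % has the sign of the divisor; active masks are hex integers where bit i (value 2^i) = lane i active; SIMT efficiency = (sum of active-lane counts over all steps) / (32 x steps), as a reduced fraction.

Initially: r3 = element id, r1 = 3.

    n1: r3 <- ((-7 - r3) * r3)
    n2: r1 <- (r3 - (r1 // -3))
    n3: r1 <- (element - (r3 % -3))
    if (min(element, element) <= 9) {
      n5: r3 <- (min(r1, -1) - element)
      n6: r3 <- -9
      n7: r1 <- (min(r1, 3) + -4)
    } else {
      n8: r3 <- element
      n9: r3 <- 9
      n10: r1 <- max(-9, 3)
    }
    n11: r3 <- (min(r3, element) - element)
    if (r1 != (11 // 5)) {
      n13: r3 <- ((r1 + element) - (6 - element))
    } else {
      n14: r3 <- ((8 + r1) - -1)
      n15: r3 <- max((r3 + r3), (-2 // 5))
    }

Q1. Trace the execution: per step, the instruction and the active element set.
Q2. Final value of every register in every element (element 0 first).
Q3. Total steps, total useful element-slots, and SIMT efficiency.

step 0: r3 <- ((-7 - r3) * r3)       0xffffffff
step 1: r1 <- (r3 - (r1 // -3))      0xffffffff
step 2: r1 <- (element - (r3 % -3))  0xffffffff
step 3: eval (min(element, element) <= 9) 0xffffffff
step 4: r3 <- (min(r1, -1) - element) 0x000003ff
step 5: r3 <- -9                     0x000003ff
step 6: r1 <- (min(r1, 3) + -4)      0x000003ff
step 7: r3 <- element                0xfffffc00
step 8: r3 <- 9                      0xfffffc00
step 9: r1 <- max(-9, 3)             0xfffffc00
step 10: r3 <- (min(r3, element) - element) 0xffffffff
step 11: eval (r1 != (11 // 5))       0xffffffff
step 12: r3 <- ((r1 + element) - (6 - element)) 0xffffffff

Answer: 13 steps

r3: -10,-5,-4,-1,1,3,5,7,9,11,17,19,21,23,25,27,29,31,33,35,37,39,41,43,45,47,49,51,53,55,57,59
r1: -4,-1,-2,-1,-1,-1,-1,-1,-1,-1,3,3,3,3,3,3,3,3,3,3,3,3,3,3,3,3,3,3,3,3,3,3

steps = 13; useful = 320; efficiency = 320/416 = 10/13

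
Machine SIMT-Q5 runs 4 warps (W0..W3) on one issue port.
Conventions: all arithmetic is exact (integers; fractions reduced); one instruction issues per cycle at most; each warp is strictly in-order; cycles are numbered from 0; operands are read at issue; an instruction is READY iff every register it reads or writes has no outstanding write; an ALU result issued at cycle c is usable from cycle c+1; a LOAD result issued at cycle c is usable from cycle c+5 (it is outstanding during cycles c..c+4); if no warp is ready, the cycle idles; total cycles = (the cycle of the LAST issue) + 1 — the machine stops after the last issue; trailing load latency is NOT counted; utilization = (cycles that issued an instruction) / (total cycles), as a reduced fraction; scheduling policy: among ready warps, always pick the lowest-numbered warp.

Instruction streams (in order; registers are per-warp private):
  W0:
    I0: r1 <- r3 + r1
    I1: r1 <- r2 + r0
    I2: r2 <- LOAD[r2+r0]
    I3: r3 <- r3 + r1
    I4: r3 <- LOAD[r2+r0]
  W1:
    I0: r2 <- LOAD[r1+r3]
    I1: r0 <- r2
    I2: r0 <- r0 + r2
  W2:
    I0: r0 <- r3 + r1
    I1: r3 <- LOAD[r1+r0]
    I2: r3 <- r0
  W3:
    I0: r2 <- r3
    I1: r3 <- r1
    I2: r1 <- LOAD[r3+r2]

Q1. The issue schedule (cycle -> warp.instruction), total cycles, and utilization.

cycle 0: W0.I0
cycle 1: W0.I1
cycle 2: W0.I2
cycle 3: W0.I3
cycle 4: W1.I0
cycle 5: W2.I0
cycle 6: W2.I1
cycle 7: W0.I4
cycle 8: W3.I0
cycle 9: W1.I1
cycle 10: W1.I2
cycle 11: W2.I2
cycle 12: W3.I1
cycle 13: W3.I2

Answer: 14 cycles, utilization 1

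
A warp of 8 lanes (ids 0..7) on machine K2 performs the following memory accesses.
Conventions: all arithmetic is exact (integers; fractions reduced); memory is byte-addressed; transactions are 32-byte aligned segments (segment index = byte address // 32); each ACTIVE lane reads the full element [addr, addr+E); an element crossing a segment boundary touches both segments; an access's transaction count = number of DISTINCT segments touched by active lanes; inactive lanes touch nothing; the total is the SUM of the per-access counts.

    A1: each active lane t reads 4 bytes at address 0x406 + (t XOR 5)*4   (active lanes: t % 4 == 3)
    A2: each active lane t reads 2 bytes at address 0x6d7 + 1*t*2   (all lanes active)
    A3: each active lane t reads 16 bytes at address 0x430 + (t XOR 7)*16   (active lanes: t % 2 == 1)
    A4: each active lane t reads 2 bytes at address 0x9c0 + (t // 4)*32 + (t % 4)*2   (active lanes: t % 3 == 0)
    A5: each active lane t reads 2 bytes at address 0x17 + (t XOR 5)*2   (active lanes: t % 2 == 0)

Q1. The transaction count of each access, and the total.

A1: 2 transactions
A2: 2 transactions
A3: 4 transactions
A4: 2 transactions
A5: 2 transactions

Answer: 2,2,4,2,2; total 12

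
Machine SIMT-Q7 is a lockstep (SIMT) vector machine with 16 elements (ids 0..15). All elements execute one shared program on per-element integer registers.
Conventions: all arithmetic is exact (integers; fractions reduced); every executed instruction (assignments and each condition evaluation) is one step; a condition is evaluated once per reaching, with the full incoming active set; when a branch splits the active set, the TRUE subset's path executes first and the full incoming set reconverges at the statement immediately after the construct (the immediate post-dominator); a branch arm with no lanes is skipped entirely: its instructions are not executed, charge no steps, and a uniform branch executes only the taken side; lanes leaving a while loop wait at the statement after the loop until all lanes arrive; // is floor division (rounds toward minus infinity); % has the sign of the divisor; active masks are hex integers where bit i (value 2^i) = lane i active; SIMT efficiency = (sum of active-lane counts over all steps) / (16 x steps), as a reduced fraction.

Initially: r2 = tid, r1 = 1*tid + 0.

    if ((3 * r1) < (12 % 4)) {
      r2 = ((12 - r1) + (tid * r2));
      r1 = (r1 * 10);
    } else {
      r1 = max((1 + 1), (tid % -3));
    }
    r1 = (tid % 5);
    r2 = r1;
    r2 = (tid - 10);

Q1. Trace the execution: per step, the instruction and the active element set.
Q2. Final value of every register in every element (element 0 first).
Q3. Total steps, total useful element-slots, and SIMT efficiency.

step 0: eval ((3 * r1) < (12 % 4))   0xffff
step 1: r1 <- max((1 + 1), (tid % -3)) 0xffff
step 2: r1 <- (tid % 5)              0xffff
step 3: r2 <- r1                     0xffff
step 4: r2 <- (tid - 10)             0xffff

Answer: 5 steps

r2: -10,-9,-8,-7,-6,-5,-4,-3,-2,-1,0,1,2,3,4,5
r1: 0,1,2,3,4,0,1,2,3,4,0,1,2,3,4,0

steps = 5; useful = 80; efficiency = 80/80 = 1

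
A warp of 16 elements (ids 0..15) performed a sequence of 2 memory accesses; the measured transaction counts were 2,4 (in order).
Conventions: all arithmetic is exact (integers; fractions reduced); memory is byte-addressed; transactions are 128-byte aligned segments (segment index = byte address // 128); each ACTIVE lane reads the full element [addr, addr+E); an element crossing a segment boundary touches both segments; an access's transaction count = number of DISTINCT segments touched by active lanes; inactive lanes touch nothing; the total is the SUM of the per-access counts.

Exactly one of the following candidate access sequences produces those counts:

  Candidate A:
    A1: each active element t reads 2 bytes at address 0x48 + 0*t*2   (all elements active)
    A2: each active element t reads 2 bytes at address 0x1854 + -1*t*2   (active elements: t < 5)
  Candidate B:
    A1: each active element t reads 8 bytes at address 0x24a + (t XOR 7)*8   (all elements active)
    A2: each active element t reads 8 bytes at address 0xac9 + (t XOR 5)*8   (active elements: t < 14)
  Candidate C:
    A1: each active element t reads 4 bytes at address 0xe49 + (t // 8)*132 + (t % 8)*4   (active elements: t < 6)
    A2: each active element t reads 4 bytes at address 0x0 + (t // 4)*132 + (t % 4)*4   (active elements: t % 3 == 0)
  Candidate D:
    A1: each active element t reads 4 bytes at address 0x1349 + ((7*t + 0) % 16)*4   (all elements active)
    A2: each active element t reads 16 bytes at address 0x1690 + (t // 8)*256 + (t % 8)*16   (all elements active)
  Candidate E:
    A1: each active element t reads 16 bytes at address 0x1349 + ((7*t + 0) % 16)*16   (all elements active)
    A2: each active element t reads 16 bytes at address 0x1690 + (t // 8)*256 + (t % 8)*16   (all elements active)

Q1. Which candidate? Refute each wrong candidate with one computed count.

A: A1 gives 1 transaction, not 2
B: A2 gives 2 transactions, not 4
C: A1 gives 1 transaction, not 2
E: A1 gives 3 transactions, not 2
D: all counts match (2,4)

Answer: D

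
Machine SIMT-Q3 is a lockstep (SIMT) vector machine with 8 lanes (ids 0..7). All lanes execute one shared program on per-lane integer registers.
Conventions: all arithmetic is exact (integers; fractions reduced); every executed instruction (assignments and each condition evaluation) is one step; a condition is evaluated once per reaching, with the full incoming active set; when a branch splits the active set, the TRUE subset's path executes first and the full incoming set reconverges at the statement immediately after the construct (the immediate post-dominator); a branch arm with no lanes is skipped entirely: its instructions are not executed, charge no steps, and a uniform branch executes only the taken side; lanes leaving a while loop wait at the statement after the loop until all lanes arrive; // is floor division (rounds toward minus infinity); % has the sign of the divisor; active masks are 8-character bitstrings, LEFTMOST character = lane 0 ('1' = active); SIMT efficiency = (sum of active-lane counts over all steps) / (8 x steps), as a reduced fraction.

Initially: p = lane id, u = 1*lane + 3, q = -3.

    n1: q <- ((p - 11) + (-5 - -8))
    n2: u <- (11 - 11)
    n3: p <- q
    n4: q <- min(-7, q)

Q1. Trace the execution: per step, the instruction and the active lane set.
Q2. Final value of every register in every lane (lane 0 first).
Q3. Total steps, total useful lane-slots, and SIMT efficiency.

step 0: q <- ((p - 11) + (-5 - -8))  11111111
step 1: u <- (11 - 11)               11111111
step 2: p <- q                       11111111
step 3: q <- min(-7, q)              11111111

Answer: 4 steps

p: -8,-7,-6,-5,-4,-3,-2,-1
u: 0,0,0,0,0,0,0,0
q: -8,-7,-7,-7,-7,-7,-7,-7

steps = 4; useful = 32; efficiency = 32/32 = 1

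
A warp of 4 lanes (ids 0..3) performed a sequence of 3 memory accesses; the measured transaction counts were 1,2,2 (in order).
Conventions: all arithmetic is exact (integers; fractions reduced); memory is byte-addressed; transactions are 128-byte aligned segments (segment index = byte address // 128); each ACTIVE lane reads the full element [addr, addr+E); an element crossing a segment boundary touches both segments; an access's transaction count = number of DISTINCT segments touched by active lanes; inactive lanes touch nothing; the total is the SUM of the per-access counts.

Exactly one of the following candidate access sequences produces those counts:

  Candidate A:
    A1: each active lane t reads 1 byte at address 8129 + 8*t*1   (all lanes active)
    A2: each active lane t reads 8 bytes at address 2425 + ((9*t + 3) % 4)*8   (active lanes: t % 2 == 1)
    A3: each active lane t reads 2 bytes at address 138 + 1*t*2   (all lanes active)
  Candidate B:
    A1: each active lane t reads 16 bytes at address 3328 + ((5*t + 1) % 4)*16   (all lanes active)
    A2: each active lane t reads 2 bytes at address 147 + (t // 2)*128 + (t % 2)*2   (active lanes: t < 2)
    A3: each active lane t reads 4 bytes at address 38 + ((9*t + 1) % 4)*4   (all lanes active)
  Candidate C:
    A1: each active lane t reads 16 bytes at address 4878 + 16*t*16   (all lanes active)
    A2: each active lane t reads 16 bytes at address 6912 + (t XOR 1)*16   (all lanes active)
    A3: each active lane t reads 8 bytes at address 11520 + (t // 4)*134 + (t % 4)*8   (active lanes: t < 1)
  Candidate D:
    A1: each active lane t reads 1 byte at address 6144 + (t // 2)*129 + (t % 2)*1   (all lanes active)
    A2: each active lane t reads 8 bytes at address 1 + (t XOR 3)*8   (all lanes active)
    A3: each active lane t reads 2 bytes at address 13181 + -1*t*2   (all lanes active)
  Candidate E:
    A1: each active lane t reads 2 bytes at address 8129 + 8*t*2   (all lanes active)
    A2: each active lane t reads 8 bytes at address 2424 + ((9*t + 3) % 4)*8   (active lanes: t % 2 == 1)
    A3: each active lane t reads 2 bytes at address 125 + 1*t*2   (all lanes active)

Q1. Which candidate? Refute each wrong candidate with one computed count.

A: A3 gives 1 transaction, not 2
B: A2 gives 1 transaction, not 2
C: A1 gives 4 transactions, not 1
D: A1 gives 2 transactions, not 1
E: all counts match (1,2,2)

Answer: E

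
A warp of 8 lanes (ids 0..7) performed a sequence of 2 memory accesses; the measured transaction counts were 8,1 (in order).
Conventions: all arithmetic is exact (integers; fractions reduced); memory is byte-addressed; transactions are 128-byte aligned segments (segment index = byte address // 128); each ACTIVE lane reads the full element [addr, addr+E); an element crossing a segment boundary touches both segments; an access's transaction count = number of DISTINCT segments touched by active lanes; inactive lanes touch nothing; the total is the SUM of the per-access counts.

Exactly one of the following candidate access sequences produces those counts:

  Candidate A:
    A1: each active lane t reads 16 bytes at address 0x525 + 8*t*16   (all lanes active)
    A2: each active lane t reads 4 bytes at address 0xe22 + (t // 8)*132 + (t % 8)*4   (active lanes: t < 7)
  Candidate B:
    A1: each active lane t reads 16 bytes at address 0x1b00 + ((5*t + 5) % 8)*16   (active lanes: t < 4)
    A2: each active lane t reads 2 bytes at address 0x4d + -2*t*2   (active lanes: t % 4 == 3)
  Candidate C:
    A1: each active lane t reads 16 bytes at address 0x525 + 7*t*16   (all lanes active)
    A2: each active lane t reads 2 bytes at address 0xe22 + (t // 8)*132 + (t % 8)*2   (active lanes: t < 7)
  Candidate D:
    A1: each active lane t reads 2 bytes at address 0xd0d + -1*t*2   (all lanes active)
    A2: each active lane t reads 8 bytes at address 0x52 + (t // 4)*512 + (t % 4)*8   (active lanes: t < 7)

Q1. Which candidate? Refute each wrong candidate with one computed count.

B: A1 gives 1 transaction, not 8
C: A1 gives 7 transactions, not 8
D: A1 gives 2 transactions, not 8
A: all counts match (8,1)

Answer: A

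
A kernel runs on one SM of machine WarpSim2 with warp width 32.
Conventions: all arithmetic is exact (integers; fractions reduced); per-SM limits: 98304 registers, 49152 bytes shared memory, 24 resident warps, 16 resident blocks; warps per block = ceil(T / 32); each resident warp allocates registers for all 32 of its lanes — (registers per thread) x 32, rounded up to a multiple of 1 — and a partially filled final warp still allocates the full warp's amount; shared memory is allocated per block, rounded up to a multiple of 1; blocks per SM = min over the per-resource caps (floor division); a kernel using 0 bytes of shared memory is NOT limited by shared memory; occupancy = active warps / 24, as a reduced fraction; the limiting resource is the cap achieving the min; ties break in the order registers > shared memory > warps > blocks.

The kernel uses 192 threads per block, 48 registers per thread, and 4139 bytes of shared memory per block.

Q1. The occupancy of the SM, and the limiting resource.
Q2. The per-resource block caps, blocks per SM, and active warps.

Answer: occupancy 1, limited by warps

registers: 10 blocks
shared memory: 11 blocks
warps: 4 blocks
blocks: 16 blocks

Answer: 4 blocks, 24 active warps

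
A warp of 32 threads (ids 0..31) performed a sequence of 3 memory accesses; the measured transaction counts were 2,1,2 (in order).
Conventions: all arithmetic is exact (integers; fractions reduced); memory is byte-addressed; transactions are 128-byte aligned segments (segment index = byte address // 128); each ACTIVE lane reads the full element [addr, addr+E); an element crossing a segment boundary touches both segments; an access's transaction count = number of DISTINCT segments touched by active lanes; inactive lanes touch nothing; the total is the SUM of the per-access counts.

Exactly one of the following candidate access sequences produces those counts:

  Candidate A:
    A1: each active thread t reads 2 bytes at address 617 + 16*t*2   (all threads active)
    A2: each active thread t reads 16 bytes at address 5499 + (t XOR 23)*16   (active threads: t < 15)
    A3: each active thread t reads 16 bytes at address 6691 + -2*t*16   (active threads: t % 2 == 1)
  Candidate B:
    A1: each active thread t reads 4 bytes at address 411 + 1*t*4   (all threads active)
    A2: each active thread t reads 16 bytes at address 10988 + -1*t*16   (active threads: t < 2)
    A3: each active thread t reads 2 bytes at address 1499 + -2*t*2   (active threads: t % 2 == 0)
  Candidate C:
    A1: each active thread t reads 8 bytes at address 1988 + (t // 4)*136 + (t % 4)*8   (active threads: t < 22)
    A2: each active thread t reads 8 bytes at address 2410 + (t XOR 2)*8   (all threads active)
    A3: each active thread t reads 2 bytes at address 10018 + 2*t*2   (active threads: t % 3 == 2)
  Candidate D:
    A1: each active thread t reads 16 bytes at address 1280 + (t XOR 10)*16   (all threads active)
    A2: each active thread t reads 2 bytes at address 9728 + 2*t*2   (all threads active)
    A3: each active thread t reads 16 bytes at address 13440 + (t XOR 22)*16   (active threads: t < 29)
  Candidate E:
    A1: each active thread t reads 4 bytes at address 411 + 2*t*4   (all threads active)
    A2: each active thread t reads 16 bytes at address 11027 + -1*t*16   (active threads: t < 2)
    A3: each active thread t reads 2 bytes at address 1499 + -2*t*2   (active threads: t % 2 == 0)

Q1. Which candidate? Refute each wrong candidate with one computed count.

A: A1 gives 9 transactions, not 2
C: A1 gives 6 transactions, not 2
D: A1 gives 4 transactions, not 2
E: A1 gives 3 transactions, not 2
B: all counts match (2,1,2)

Answer: B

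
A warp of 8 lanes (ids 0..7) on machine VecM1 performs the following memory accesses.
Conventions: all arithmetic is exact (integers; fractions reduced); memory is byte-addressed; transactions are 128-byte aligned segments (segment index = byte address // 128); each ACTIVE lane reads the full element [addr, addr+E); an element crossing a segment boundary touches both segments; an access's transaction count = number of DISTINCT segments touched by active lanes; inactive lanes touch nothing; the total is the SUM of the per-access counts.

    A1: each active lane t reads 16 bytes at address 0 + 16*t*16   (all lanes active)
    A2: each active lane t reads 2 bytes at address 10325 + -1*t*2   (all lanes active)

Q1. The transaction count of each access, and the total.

A1: 8 transactions
A2: 1 transaction

Answer: 8,1; total 9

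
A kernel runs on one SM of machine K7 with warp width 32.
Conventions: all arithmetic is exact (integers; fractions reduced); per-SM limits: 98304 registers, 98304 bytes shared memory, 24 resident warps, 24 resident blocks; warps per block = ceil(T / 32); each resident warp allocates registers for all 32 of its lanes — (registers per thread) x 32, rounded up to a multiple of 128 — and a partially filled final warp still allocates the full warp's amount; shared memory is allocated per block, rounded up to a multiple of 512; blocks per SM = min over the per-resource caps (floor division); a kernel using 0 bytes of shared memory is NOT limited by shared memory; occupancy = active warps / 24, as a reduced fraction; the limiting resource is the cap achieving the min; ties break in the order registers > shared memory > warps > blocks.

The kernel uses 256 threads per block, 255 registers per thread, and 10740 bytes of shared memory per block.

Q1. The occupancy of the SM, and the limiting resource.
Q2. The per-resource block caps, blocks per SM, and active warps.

Answer: occupancy 1/3, limited by registers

registers: 1 block
shared memory: 9 blocks
warps: 3 blocks
blocks: 24 blocks

Answer: 1 block, 8 active warps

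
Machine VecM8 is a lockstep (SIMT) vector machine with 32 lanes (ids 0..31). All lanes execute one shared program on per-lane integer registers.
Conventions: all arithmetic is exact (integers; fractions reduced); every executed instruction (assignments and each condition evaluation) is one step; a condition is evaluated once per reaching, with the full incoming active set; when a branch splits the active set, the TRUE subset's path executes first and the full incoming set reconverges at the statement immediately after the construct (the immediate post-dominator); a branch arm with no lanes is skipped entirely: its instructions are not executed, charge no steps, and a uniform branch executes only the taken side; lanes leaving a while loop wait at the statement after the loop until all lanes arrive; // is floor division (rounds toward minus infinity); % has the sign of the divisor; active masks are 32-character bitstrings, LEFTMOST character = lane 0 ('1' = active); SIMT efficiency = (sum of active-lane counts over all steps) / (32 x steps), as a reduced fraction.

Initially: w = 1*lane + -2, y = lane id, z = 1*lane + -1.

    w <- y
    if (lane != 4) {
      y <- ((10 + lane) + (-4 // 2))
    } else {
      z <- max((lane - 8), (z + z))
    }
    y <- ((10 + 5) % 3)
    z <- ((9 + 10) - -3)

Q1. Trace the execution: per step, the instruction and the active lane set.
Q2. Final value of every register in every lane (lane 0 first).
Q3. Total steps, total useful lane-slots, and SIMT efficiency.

step 0: w <- y                       11111111111111111111111111111111
step 1: eval (lane != 4)             11111111111111111111111111111111
step 2: y <- ((10 + lane) + (-4 // 2)) 11110111111111111111111111111111
step 3: z <- max((lane - 8), (z + z)) 00001000000000000000000000000000
step 4: y <- ((10 + 5) % 3)          11111111111111111111111111111111
step 5: z <- ((9 + 10) - -3)         11111111111111111111111111111111

Answer: 6 steps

w: 0,1,2,3,4,5,6,7,8,9,10,11,12,13,14,15,16,17,18,19,20,21,22,23,24,25,26,27,28,29,30,31
y: 0,0,0,0,0,0,0,0,0,0,0,0,0,0,0,0,0,0,0,0,0,0,0,0,0,0,0,0,0,0,0,0
z: 22,22,22,22,22,22,22,22,22,22,22,22,22,22,22,22,22,22,22,22,22,22,22,22,22,22,22,22,22,22,22,22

steps = 6; useful = 160; efficiency = 160/192 = 5/6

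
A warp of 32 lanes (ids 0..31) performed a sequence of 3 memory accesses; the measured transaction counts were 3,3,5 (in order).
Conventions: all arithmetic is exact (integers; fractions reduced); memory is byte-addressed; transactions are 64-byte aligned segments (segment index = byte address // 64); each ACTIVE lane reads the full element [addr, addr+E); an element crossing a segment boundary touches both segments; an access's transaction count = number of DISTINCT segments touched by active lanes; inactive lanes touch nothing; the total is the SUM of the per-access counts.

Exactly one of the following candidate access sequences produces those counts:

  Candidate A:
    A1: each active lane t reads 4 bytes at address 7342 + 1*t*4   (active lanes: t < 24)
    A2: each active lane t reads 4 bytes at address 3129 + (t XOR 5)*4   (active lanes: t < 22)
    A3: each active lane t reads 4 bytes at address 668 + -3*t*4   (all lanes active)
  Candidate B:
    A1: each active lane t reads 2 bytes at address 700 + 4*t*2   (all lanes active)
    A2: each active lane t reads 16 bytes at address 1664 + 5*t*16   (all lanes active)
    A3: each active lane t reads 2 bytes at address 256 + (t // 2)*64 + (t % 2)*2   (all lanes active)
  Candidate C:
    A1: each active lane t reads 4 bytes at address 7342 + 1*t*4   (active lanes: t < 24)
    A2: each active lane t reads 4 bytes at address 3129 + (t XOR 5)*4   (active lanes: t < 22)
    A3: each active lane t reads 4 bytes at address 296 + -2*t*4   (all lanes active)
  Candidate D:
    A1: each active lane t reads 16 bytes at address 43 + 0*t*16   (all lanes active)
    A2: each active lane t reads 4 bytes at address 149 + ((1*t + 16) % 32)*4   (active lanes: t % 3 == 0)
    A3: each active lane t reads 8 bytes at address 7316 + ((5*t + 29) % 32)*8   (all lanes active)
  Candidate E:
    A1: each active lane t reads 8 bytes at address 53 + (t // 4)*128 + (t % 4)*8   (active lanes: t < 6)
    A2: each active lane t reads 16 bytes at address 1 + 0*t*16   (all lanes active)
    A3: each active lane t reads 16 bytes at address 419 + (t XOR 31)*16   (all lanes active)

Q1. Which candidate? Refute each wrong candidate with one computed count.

A: A3 gives 7 transactions, not 5
B: A1 gives 5 transactions, not 3
D: A1 gives 1 transaction, not 3
E: A1 gives 4 transactions, not 3
C: all counts match (3,3,5)

Answer: C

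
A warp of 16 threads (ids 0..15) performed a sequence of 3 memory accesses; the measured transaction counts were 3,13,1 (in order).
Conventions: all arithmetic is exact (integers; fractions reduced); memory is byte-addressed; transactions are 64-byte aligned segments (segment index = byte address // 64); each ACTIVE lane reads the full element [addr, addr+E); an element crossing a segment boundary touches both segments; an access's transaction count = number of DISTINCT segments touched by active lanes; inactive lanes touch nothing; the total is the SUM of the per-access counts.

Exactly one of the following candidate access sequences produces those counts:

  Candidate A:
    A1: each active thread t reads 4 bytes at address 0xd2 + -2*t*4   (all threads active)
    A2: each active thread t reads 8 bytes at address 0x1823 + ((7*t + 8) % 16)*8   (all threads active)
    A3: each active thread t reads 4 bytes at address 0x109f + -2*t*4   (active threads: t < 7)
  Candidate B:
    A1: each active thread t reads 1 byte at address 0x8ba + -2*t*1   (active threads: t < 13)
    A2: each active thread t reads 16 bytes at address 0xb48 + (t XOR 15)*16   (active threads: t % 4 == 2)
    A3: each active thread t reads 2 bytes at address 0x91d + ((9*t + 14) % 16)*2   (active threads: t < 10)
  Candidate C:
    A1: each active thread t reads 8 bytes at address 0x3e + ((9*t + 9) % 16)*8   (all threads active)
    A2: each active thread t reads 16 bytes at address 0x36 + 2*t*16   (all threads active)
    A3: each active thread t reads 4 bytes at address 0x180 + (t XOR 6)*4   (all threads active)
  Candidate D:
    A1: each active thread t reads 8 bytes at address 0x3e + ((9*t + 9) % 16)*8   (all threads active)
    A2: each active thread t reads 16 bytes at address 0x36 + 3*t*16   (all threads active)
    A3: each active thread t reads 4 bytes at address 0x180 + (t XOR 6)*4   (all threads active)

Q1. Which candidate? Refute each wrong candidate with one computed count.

A: A2 gives 3 transactions, not 13
B: A1 gives 1 transaction, not 3
C: A2 gives 9 transactions, not 13
D: all counts match (3,13,1)

Answer: D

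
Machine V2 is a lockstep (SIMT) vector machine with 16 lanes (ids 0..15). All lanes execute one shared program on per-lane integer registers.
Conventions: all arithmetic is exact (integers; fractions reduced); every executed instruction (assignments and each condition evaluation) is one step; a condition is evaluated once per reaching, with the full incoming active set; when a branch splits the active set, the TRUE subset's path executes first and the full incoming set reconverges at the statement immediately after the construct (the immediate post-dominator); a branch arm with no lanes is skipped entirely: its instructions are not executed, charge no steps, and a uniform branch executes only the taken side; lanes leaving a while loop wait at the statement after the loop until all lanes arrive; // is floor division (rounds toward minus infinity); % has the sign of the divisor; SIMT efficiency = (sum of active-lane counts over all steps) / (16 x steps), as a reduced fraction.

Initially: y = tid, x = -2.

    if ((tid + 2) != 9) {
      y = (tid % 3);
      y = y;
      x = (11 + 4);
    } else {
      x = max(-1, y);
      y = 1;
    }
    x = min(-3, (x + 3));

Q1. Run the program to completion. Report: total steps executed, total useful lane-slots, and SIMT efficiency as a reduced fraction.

Answer: 7 steps, 79 useful, 79/112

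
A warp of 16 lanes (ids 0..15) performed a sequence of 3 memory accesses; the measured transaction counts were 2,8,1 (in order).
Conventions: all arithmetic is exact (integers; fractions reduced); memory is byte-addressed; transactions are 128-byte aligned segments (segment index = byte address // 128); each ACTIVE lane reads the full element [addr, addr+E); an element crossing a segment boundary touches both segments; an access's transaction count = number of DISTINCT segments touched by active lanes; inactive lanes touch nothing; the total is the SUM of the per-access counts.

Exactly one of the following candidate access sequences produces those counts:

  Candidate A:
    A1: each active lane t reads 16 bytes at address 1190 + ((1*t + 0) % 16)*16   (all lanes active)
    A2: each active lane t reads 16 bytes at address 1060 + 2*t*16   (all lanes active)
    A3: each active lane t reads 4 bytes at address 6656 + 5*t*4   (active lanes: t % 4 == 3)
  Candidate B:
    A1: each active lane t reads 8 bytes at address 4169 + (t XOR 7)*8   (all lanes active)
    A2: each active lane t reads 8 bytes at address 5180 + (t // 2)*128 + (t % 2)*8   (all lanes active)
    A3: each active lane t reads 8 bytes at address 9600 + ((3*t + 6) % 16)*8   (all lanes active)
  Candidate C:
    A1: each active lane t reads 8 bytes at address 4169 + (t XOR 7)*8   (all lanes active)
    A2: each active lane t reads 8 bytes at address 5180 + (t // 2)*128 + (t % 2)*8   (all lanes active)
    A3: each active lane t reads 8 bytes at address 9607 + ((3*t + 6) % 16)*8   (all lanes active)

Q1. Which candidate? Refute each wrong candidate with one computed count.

A: A1 gives 3 transactions, not 2
C: A3 gives 2 transactions, not 1
B: all counts match (2,8,1)

Answer: B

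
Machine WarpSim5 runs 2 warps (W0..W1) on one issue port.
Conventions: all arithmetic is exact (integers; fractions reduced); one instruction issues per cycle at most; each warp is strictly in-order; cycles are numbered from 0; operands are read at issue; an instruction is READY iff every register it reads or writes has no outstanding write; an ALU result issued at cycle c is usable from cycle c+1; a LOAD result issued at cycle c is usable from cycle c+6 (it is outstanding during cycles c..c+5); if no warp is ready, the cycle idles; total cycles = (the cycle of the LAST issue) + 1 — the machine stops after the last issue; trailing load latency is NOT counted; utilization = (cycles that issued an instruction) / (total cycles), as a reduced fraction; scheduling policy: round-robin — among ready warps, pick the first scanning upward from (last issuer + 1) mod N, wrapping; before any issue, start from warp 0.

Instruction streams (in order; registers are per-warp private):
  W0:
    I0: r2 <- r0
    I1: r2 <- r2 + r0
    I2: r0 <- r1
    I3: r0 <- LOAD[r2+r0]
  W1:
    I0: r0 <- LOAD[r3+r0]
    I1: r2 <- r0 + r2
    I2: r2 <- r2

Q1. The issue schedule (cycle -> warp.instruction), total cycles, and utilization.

cycle 0: W0.I0
cycle 1: W1.I0
cycle 2: W0.I1
cycle 3: W0.I2
cycle 4: W0.I3
cycle 5: idle
cycle 6: idle
cycle 7: W1.I1
cycle 8: W1.I2

Answer: 9 cycles, utilization 7/9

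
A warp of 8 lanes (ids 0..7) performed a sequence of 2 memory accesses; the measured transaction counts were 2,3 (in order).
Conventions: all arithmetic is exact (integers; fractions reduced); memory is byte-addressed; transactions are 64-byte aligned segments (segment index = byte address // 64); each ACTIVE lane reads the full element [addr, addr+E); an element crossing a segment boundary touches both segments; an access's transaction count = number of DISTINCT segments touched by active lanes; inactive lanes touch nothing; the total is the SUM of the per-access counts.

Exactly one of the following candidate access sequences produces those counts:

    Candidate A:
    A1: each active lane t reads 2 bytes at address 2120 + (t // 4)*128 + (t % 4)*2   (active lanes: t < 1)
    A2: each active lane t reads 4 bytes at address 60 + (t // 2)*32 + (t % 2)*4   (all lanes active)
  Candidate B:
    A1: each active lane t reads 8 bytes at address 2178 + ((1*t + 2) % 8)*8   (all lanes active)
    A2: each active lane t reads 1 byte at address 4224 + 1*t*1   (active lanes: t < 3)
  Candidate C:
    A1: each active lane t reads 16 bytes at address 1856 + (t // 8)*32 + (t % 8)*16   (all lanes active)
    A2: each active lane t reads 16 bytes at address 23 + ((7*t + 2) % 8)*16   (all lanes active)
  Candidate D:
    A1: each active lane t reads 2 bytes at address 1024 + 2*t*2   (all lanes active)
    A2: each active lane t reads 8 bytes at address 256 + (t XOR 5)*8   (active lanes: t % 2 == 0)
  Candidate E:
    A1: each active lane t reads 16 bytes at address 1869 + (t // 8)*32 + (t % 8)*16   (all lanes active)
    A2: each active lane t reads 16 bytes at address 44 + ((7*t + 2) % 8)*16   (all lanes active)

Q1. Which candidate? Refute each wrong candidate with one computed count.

A: A1 gives 1 transaction, not 2
B: A2 gives 1 transaction, not 3
D: A1 gives 1 transaction, not 2
E: A1 gives 3 transactions, not 2
C: all counts match (2,3)

Answer: C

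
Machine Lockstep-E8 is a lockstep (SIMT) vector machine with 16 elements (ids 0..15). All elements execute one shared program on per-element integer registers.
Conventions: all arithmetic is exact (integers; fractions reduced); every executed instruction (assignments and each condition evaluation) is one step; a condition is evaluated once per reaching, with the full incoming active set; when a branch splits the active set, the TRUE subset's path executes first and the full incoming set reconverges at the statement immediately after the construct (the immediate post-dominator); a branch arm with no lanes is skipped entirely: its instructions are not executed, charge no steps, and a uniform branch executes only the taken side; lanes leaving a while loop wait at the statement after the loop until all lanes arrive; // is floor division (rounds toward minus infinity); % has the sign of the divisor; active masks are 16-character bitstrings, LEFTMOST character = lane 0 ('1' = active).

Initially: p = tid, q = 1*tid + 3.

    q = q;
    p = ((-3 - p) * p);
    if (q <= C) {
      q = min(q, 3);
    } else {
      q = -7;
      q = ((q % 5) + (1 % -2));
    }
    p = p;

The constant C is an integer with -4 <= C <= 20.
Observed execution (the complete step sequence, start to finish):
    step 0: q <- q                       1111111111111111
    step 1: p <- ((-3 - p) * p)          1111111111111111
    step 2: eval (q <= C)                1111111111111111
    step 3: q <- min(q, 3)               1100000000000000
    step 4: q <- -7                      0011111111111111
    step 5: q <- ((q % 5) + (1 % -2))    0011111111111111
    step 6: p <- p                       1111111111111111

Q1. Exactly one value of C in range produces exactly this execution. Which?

Answer: C = 4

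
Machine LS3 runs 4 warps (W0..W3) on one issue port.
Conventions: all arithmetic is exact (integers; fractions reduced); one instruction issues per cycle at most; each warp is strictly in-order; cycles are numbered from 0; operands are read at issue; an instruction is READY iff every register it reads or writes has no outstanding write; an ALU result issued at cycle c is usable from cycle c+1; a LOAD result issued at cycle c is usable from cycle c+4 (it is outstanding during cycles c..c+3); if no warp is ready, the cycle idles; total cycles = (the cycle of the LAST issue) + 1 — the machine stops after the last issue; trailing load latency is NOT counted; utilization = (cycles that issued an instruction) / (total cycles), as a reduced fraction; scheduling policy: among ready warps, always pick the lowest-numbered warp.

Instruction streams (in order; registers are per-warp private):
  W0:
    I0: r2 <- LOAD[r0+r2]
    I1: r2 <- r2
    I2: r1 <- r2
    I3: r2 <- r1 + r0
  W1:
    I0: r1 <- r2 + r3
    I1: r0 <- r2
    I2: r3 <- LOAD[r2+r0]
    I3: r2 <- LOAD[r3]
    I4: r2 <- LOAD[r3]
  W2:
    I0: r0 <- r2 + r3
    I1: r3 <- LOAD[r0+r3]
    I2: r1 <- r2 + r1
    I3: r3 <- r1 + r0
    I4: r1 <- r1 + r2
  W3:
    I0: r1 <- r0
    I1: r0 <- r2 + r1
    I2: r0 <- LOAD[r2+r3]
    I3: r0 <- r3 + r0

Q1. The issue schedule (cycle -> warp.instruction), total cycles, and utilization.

cycle 0: W0.I0
cycle 1: W1.I0
cycle 2: W1.I1
cycle 3: W1.I2
cycle 4: W0.I1
cycle 5: W0.I2
cycle 6: W0.I3
cycle 7: W1.I3
cycle 8: W2.I0
cycle 9: W2.I1
cycle 10: W2.I2
cycle 11: W1.I4
cycle 12: W3.I0
cycle 13: W2.I3
cycle 14: W2.I4
cycle 15: W3.I1
cycle 16: W3.I2
cycle 17: idle
cycle 18: idle
cycle 19: idle
cycle 20: W3.I3

Answer: 21 cycles, utilization 6/7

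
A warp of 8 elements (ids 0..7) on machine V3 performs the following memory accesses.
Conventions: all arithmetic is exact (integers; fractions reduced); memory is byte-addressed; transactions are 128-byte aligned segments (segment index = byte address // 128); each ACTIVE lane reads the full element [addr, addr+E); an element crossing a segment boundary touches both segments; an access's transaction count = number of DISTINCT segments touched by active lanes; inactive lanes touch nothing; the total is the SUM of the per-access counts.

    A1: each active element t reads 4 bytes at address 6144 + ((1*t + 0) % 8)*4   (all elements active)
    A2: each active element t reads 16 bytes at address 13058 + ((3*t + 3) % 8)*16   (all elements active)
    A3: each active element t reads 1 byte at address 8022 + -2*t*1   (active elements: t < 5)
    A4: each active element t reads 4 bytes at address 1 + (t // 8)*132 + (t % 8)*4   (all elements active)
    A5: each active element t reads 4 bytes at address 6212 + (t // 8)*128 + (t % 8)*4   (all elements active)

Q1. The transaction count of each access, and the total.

A1: 1 transaction
A2: 2 transactions
A3: 1 transaction
A4: 1 transaction
A5: 1 transaction

Answer: 1,2,1,1,1; total 6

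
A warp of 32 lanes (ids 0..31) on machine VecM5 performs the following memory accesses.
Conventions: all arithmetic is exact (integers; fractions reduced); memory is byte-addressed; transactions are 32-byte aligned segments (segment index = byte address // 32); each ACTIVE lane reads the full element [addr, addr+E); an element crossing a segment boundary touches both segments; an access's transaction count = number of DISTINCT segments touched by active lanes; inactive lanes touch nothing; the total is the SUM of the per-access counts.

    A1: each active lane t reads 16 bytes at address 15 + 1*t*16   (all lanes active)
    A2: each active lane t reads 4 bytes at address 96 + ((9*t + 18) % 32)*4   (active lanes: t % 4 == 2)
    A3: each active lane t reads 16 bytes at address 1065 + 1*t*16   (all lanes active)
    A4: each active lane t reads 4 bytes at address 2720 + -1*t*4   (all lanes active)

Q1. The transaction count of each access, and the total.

A1: 17 transactions
A2: 4 transactions
A3: 17 transactions
A4: 5 transactions

Answer: 17,4,17,5; total 43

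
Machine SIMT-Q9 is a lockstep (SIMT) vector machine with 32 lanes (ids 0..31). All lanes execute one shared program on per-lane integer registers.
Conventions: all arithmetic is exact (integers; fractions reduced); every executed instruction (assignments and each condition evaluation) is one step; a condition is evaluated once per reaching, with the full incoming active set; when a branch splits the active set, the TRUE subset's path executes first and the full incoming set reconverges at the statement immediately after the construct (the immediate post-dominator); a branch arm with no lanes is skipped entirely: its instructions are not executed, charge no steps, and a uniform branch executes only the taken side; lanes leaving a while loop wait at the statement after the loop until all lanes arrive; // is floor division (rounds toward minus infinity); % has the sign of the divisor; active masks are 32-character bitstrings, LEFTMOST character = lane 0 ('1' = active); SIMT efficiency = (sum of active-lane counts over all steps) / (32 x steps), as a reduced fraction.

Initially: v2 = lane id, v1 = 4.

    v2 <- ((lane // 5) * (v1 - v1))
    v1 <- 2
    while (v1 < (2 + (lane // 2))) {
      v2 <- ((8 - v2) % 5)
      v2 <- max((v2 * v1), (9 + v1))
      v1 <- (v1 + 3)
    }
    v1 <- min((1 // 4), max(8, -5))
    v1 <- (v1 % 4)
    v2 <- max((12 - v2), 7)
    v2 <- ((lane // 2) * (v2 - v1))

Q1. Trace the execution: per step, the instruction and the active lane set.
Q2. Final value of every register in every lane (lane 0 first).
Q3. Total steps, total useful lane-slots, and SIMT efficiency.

step 0: v2 <- ((lane // 5) * (v1 - v1)) 11111111111111111111111111111111
step 1: v1 <- 2                      11111111111111111111111111111111
step 2: eval (v1 < (2 + (lane // 2))) 11111111111111111111111111111111
step 3: v2 <- ((8 - v2) % 5)         00111111111111111111111111111111
step 4: v2 <- max((v2 * v1), (9 + v1)) 00111111111111111111111111111111
step 5: v1 <- (v1 + 3)               00111111111111111111111111111111
step 6: eval (v1 < (2 + (lane // 2))) 00111111111111111111111111111111
step 7: v2 <- ((8 - v2) % 5)         00000000111111111111111111111111
step 8: v2 <- max((v2 * v1), (9 + v1)) 00000000111111111111111111111111
step 9: v1 <- (v1 + 3)               00000000111111111111111111111111
step 10: eval (v1 < (2 + (lane // 2))) 00000000111111111111111111111111
step 11: v2 <- ((8 - v2) % 5)         00000000000000111111111111111111
step 12: v2 <- max((v2 * v1), (9 + v1)) 00000000000000111111111111111111
step 13: v1 <- (v1 + 3)               00000000000000111111111111111111
step 14: eval (v1 < (2 + (lane // 2))) 00000000000000111111111111111111
step 15: v2 <- ((8 - v2) % 5)         00000000000000000000111111111111
step 16: v2 <- max((v2 * v1), (9 + v1)) 00000000000000000000111111111111
step 17: v1 <- (v1 + 3)               00000000000000000000111111111111
step 18: eval (v1 < (2 + (lane // 2))) 00000000000000000000111111111111
step 19: v2 <- ((8 - v2) % 5)         00000000000000000000000000111111
step 20: v2 <- max((v2 * v1), (9 + v1)) 00000000000000000000000000111111
step 21: v1 <- (v1 + 3)               00000000000000000000000000111111
step 22: eval (v1 < (2 + (lane // 2))) 00000000000000000000000000111111
step 23: v1 <- min((1 // 4), max(8, -5)) 11111111111111111111111111111111
step 24: v1 <- (v1 % 4)               11111111111111111111111111111111
step 25: v2 <- max((12 - v2), 7)      11111111111111111111111111111111
step 26: v2 <- ((lane // 2) * (v2 - v1)) 11111111111111111111111111111111

Answer: 27 steps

v2: 0,0,7,7,14,14,21,21,28,28,35,35,42,42,49,49,56,56,63,63,70,70,77,77,84,84,91,91,98,98,105,105
v1: 0,0,0,0,0,0,0,0,0,0,0,0,0,0,0,0,0,0,0,0,0,0,0,0,0,0,0,0,0,0,0,0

steps = 27; useful = 584; efficiency = 584/864 = 73/108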